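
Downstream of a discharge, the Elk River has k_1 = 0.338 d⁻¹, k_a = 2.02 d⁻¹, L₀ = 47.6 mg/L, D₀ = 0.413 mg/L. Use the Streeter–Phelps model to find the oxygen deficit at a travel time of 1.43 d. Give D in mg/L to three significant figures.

k_1 L₀/(k_a−k_1) = 0.338×47.6/(2.02−0.338) = 16.09/1.682 = 9.565 mg/L.
e^(−k_1 t) = e^(−0.338×1.430) = 0.6167; e^(−k_a t) = e^(−2.02×1.430) = 0.05565.
D = 9.565 × (0.6167 − 0.05565) + 0.413 × 0.05565 = 5.367 + 0.02299 = 5.390 mg/L.

D ≈ 5.39 mg/L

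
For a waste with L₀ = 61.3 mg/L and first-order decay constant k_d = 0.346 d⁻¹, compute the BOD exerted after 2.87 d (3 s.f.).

y ≈ 38.6 mg/L

y_t = L₀(1 − e^(−k_d t)) = 61.3 × (1 − e^(−0.346×2.87))
= 61.3 × (1 − 0.3705) = 61.3 × 0.6295 = 38.59 mg/L.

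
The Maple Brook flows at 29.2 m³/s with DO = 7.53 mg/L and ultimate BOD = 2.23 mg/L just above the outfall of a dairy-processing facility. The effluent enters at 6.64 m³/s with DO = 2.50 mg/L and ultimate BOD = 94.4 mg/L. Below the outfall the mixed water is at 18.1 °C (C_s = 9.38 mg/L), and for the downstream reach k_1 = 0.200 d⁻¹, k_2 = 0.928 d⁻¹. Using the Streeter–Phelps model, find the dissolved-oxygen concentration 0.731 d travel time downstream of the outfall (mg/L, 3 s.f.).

Mixed DO = (29.2×7.53 + 6.64×2.50)/(29.2+6.64) = 236.5/35.84 = 6.598 mg/L.
Mixed L₀ = (29.2×2.23 + 6.64×94.4)/(35.84) = 691.9/35.84 = 19.31 mg/L.
Initial deficit D₀ = C_s − DO₀ = 9.38 − 6.598 = 2.782 mg/L.
D(0.731) = [0.200×19.31/(0.928−0.200)](e^(−0.200×0.731) − e^(−0.928×0.731)) + 2.782 e^(−0.928×0.731)
= 5.304 × (0.8640 − 0.5074) + 2.782 × 0.5074 = 3.303 mg/L.
DO = 9.38 − 3.303 = 6.077 mg/L.

DO ≈ 6.08 mg/L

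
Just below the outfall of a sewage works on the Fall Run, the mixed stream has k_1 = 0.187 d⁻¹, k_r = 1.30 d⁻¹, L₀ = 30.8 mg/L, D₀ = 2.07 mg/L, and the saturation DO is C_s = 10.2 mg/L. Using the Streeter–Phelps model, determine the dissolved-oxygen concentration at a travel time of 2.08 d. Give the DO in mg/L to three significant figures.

k_1 L₀/(k_r−k_1) = 0.187×30.8/(1.30−0.187) = 5.760/1.113 = 5.175 mg/L.
e^(−k_1 t) = e^(−0.187×2.080) = 0.6778; e^(−k_r t) = e^(−1.30×2.080) = 0.06694.
D = 5.175 × (0.6778 − 0.06694) + 2.07 × 0.06694 = 3.161 + 0.1386 = 3.299 mg/L.
DO = C_s − D = 10.2 − 3.299 = 6.901 mg/L.

DO ≈ 6.90 mg/L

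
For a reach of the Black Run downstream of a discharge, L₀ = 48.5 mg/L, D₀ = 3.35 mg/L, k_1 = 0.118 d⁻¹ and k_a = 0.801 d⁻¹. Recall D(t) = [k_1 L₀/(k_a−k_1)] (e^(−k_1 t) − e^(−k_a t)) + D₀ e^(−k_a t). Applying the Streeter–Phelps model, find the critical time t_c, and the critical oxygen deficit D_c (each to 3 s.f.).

t_c ≈ 2.06 d; D_c ≈ 5.61 mg/L

With k_a/k_1 = 6.788 and 1 − D₀(k_a−k_1)/(k_1 L₀) = 0.6002,
t_c = ln(6.788 × 0.6002) / (0.801 − 0.118) = ln(4.074) / 0.6830 = 1.405/0.6830 = 2.057 d.
L(t_c) = L₀ e^(−k_1 t_c) = 48.5 × 0.7845 = 38.05 mg/L, and at the critical point k_a D_c = k_1 L, so D_c = (0.118/0.801) × 38.05 = 5.605 mg/L.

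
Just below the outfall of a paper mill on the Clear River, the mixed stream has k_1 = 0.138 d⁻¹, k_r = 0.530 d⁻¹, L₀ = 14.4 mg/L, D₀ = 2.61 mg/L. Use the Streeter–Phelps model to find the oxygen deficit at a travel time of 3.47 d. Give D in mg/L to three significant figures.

D ≈ 2.75 mg/L

k_1 L₀/(k_r−k_1) = 0.138×14.4/(0.530−0.138) = 1.987/0.3920 = 5.069 mg/L.
e^(−k_1 t) = e^(−0.138×3.470) = 0.6195; e^(−k_r t) = e^(−0.530×3.470) = 0.1590.
D = 5.069 × (0.6195 − 0.1590) + 2.61 × 0.1590 = 2.335 + 0.4149 = 2.749 mg/L.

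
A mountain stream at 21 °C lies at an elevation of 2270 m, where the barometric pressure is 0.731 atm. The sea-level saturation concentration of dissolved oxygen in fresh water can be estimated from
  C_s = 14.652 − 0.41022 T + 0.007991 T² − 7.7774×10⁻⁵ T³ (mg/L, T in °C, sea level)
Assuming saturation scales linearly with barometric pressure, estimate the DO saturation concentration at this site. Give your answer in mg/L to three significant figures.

At sea level: C_s = 14.652 − 0.41022×21 + 0.007991×21² − 7.7774×10⁻⁵×21³ = 8.841 mg/L.
Pressure correction: C_s' = 8.841 × 0.731 = 6.463 mg/L.

C_s ≈ 6.46 mg/L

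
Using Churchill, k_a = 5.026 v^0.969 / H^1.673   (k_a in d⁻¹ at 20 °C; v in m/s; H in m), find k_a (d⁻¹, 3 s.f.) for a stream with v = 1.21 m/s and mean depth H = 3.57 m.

k_a ≈ 0.719 d⁻¹

k_a = 5.026 × 1.21^0.969 / 3.57^1.673 = 5.026 × 1.203 / 8.406 = 0.7192 d⁻¹.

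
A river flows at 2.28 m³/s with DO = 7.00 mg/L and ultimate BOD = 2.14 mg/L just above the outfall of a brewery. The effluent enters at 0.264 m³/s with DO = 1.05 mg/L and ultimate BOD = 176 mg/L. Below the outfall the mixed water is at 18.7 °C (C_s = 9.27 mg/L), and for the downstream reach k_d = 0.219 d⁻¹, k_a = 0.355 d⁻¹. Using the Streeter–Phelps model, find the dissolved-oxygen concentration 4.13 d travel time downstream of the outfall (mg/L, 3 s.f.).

Mixed DO = (2.28×7.00 + 0.264×1.05)/(2.28+0.264) = 16.24/2.544 = 6.383 mg/L.
Mixed L₀ = (2.28×2.14 + 0.264×176)/(2.544) = 51.34/2.544 = 20.18 mg/L.
Initial deficit D₀ = C_s − DO₀ = 9.27 − 6.383 = 2.887 mg/L.
D(4.13) = [0.219×20.18/(0.355−0.219)](e^(−0.219×4.13) − e^(−0.355×4.13)) + 2.887 e^(−0.355×4.13)
= 32.50 × (0.4048 − 0.2308) + 2.887 × 0.2308 = 6.319 mg/L.
DO = 9.27 − 6.319 = 2.951 mg/L.

DO ≈ 2.95 mg/L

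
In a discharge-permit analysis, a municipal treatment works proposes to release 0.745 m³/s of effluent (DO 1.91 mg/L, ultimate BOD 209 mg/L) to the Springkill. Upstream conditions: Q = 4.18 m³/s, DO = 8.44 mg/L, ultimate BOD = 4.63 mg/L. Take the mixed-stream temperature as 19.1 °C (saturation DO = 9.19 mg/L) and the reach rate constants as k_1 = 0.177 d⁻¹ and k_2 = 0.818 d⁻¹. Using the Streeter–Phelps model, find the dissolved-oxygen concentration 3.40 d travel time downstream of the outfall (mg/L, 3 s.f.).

Mixed DO = (4.18×8.44 + 0.745×1.91)/(4.18+0.745) = 36.70/4.925 = 7.452 mg/L.
Mixed L₀ = (4.18×4.63 + 0.745×209)/(4.925) = 175.1/4.925 = 35.54 mg/L.
Initial deficit D₀ = C_s − DO₀ = 9.19 − 7.452 = 1.738 mg/L.
D(3.40) = [0.177×35.54/(0.818−0.177)](e^(−0.177×3.40) − e^(−0.818×3.40)) + 1.738 e^(−0.818×3.40)
= 9.815 × (0.5478 − 0.06196) + 1.738 × 0.06196 = 4.876 mg/L.
DO = 9.19 − 4.876 = 4.314 mg/L.

DO ≈ 4.31 mg/L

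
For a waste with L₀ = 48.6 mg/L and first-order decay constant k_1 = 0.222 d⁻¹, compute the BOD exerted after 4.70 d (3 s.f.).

y ≈ 31.5 mg/L

y_t = L₀(1 − e^(−k_1 t)) = 48.6 × (1 − e^(−0.222×4.70))
= 48.6 × (1 − 0.3523) = 48.6 × 0.6477 = 31.48 mg/L.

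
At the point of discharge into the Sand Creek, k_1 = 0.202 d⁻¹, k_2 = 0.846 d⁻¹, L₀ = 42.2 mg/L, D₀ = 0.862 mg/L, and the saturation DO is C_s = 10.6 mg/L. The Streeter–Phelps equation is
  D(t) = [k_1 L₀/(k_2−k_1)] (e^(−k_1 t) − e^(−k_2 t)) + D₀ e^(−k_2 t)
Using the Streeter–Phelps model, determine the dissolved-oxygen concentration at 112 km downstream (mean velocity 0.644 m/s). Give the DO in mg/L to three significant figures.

DO ≈ 4.04 mg/L

Travel time t = x/v = 112 km / (0.644 m/s) = 112000 m / 0.644 m/s = 173900 s = 2.013 d.
k_1 L₀/(k_2−k_1) = 0.202×42.2/(0.846−0.202) = 8.524/0.6440 = 13.24 mg/L.
e^(−k_1 t) = e^(−0.202×2.013) = 0.6659; e^(−k_2 t) = e^(−0.846×2.013) = 0.1822.
D = 13.24 × (0.6659 − 0.1822) + 0.862 × 0.1822 = 6.403 + 0.1570 = 6.560 mg/L.
DO = C_s − D = 10.6 − 6.560 = 4.040 mg/L.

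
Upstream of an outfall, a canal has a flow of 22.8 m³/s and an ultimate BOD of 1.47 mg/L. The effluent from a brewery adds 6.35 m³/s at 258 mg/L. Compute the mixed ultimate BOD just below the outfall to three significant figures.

57.4 mg/L

Flow-weighted mixing: C = (Q_r C_r + Q_w C_w)/(Q_r + Q_w)
= (22.8×1.47 + 6.35×258)/(22.8 + 6.35) = 1672/29.15 = 57.35 mg/L.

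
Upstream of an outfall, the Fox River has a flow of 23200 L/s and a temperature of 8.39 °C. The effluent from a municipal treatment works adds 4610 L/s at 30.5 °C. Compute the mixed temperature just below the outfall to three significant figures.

12.1 °C

Flow-weighted mixing: C = (Q_r C_r + Q_w C_w)/(Q_r + Q_w)
= (23200×8.39 + 4610×30.5)/(23200 + 4610) = 335300/27810 = 12.06 °C.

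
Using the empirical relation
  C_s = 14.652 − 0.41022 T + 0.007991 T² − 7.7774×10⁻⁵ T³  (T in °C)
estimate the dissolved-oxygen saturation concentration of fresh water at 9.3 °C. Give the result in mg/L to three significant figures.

C_s ≈ 11.5 mg/L

C_s = 14.652 − 0.41022×9.3 + 0.007991×9.3² − 7.7774×10⁻⁵×9.3³ = 11.47 mg/L.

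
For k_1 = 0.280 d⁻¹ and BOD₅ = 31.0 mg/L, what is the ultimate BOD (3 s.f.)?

L₀ ≈ 41.1 mg/L

BOD₅ = L₀(1 − e^(−5k_1)) ⇒ L₀ = BOD₅ / (1 − e^(−5×0.280))
= 31.0 / (1 − 0.2466) = 31.0 / 0.7534 = 41.15 mg/L.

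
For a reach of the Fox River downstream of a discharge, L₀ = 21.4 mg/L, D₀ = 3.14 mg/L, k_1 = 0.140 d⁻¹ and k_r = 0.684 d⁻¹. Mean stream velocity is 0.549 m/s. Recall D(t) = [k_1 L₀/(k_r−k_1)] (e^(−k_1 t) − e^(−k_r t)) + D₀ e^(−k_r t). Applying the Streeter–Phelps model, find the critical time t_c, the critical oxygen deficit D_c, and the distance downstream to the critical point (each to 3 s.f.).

With k_r/k_1 = 4.886 and 1 − D₀(k_r−k_1)/(k_1 L₀) = 0.4299,
t_c = ln(4.886 × 0.4299) / (0.684 − 0.140) = ln(2.100) / 0.5440 = 0.7420/0.5440 = 1.364 d.
L(t_c) = L₀ e^(−k_1 t_c) = 21.4 × 0.8262 = 17.68 mg/L, and at the critical point k_r D_c = k_1 L, so D_c = (0.140/0.684) × 17.68 = 3.619 mg/L.
x_c = v t_c = 0.549 m/s × 1.364 d × 86400 s/d = 64700 m ≈ 64.7 km.

t_c ≈ 1.36 d; D_c ≈ 3.62 mg/L; x_c ≈ 64.7 km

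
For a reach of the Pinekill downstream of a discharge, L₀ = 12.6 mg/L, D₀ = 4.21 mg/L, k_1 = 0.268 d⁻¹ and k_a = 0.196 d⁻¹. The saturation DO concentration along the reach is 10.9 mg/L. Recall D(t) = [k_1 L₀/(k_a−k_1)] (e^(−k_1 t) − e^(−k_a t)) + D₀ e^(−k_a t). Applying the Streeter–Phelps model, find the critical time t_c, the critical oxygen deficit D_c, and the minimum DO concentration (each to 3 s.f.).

t_c ≈ 3.15 d; D_c ≈ 7.40 mg/L; min DO ≈ 3.50 mg/L

t_c = [1/(k_a−k_1)] ln[(k_a/k_1)(1 − D₀(k_a−k_1)/(k_1 L₀))]
= [1/(0.196−0.268)] ln[(0.196/0.268)(1 − 4.21×-0.07200/(0.268×12.6))]
= (1/-0.07200) ln[0.7313 × 1.090] = -13.89 × ln(0.7970) = -13.89 × -0.2269 = 3.152 d.
D_c = (k_1/k_a) L₀ e^(−k_1 t_c) = (0.268/0.196) × 12.6 × e^(−0.268×3.152) = 1.367 × 12.6 × 0.4297 = 7.404 mg/L.
Minimum DO = C_s − D_c = 10.9 − 7.404 = 3.496 mg/L.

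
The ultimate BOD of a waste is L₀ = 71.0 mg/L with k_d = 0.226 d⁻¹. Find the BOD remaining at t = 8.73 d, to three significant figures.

L ≈ 9.87 mg/L

L_t = L₀ e^(−k_d t) = 71.0 × e^(−0.226×8.73) = 71.0 × 0.1390 = 9.872 mg/L.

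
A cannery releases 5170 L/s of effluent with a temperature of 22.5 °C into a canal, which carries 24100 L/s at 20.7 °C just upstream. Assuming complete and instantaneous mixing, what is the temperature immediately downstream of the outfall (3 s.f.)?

21.0 °C

Flow-weighted mixing: C = (Q_r C_r + Q_w C_w)/(Q_r + Q_w)
= (24100×20.7 + 5170×22.5)/(24100 + 5170) = 615200/29270 = 21.02 °C.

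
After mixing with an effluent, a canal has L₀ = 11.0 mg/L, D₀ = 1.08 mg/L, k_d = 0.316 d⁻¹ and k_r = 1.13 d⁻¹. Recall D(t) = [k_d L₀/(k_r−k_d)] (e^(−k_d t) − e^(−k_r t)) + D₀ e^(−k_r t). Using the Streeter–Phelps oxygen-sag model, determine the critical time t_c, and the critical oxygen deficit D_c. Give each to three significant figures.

t_c ≈ 1.21 d; D_c ≈ 2.10 mg/L

With k_r/k_d = 3.576 and 1 − D₀(k_r−k_d)/(k_d L₀) = 0.7471,
t_c = ln(3.576 × 0.7471) / (1.13 − 0.316) = ln(2.672) / 0.8140 = 0.9827/0.8140 = 1.207 d.
D_c = (k_d/k_r) L₀ e^(−k_d t_c) = (0.316/1.13) × 11.0 × e^(−0.316×1.207) = 0.2796 × 11.0 × 0.6829 = 2.101 mg/L.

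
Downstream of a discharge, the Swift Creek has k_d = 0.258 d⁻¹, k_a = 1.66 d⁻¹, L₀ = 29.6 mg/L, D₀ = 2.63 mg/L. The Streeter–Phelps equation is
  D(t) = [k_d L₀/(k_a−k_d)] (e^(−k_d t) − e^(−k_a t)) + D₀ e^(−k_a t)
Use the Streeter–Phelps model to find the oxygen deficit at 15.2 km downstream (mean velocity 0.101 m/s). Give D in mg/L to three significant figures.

Travel time t = x/v = 15.2 km / (0.101 m/s) = 15200 m / 0.101 m/s = 150500 s = 1.742 d.
k_d L₀/(k_a−k_d) = 0.258×29.6/(1.66−0.258) = 7.637/1.402 = 5.447 mg/L.
e^(−k_d t) = e^(−0.258×1.742) = 0.6380; e^(−k_a t) = e^(−1.66×1.742) = 0.05550.
D = 5.447 × (0.6380 − 0.05550) + 2.63 × 0.05550 = 3.173 + 0.1460 = 3.319 mg/L.

D ≈ 3.32 mg/L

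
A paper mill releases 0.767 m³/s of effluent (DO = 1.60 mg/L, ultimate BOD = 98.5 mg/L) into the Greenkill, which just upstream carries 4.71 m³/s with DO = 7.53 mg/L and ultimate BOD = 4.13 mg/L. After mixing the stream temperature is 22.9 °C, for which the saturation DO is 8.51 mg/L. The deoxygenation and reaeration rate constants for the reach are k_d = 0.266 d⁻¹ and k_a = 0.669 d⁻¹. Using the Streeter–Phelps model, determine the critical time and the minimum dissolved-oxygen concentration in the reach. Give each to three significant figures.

t_c ≈ 1.86 d; minimum DO ≈ 4.31 mg/L

Mixed DO = (4.71×7.53 + 0.767×1.60)/(4.71+0.767) = 36.69/5.477 = 6.700 mg/L.
Mixed L₀ = (4.71×4.13 + 0.767×98.5)/(5.477) = 95.00/5.477 = 17.35 mg/L.
Initial deficit D₀ = C_s − DO₀ = 8.51 − 6.700 = 1.810 mg/L.
t_c = (1/0.4030) ln[(0.669/0.266)(1 − 1.810×0.4030/(0.266×17.35))] = 2.481 × ln(2.117) = 1.861 d.
D_c = (0.266/0.669) × 17.35 × e^(−0.266×1.861) = 0.3976 × 17.35 × 0.6095 = 4.203 mg/L.
Minimum DO = 8.51 − 4.203 = 4.307 mg/L.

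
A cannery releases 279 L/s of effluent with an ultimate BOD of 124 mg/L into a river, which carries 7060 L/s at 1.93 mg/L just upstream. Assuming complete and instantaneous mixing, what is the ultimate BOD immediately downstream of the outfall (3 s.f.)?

6.57 mg/L

Flow-weighted mixing: C = (Q_r C_r + Q_w C_w)/(Q_r + Q_w)
= (7060×1.93 + 279×124)/(7060 + 279) = 48220/7339 = 6.571 mg/L.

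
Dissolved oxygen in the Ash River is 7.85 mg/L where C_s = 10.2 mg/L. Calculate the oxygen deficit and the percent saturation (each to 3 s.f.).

D ≈ 2.35 mg/L; 77.0 % saturation

D = C_s − C = 10.2 − 7.85 = 2.35 mg/L.
% saturation = 7.85/10.2 × 100 = 77.0 %.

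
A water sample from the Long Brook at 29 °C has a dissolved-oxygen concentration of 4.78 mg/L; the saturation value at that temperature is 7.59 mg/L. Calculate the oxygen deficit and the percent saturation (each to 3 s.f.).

D = C_s − C = 7.59 − 4.78 = 2.81 mg/L.
% saturation = 4.78/7.59 × 100 = 63.0 %.

D ≈ 2.81 mg/L; 63.0 % saturation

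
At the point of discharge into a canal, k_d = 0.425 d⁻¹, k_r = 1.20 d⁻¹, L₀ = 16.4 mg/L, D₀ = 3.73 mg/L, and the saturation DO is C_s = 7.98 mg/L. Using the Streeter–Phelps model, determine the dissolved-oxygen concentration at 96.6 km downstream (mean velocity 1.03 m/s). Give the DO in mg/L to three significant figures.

DO ≈ 3.74 mg/L

Travel time t = x/v = 96.6 km / (1.03 m/s) = 96600 m / 1.03 m/s = 93790 s = 1.085 d.
k_d L₀/(k_r−k_d) = 0.425×16.4/(1.20−0.425) = 6.970/0.7750 = 8.994 mg/L.
e^(−k_d t) = e^(−0.425×1.085) = 0.6304; e^(−k_r t) = e^(−1.20×1.085) = 0.2718.
D = 8.994 × (0.6304 − 0.2718) + 3.73 × 0.2718 = 3.225 + 1.014 = 4.239 mg/L.
DO = C_s − D = 7.98 − 4.239 = 3.741 mg/L.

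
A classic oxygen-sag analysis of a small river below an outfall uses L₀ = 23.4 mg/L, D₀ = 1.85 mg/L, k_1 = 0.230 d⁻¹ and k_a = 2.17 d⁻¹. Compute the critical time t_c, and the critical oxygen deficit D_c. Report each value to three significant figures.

t_c ≈ 0.590 d; D_c ≈ 2.17 mg/L

At the critical point dD/dt = 0, so k_1 L₀ e^(−k_1 t) = k_a D. Substituting D(t) from the Streeter–Phelps equation and solving for t gives
t_c = ln[(k_a/k_1)(1 − D₀(k_a−k_1)/(k_1 L₀))] / (k_a−k_1).
Here k_a−k_1 = 1.940 d⁻¹ and 1 − D₀(k_a−k_1)/(k_1 L₀) = 1 − 1.85×1.940/(0.230×23.4) = 0.3331, so
t_c = ln(9.435 × 0.3331) / 1.940 = 1.145 / 1.940 = 0.5903 d.
D_c = (k_1/k_a) L₀ e^(−k_1 t_c) = (0.230/2.17) × 23.4 × e^(−0.230×0.5903) = 0.1060 × 23.4 × 0.8730 = 2.165 mg/L.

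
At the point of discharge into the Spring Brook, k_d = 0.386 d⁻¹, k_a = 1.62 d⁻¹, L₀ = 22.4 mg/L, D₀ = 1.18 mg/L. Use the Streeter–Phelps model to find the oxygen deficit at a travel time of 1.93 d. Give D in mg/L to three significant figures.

k_d L₀/(k_a−k_d) = 0.386×22.4/(1.62−0.386) = 8.646/1.234 = 7.007 mg/L.
e^(−k_d t) = e^(−0.386×1.930) = 0.4747; e^(−k_a t) = e^(−1.62×1.930) = 0.04387.
D = 7.007 × (0.4747 − 0.04387) + 1.18 × 0.04387 = 3.019 + 0.05176 = 3.071 mg/L.

D ≈ 3.07 mg/L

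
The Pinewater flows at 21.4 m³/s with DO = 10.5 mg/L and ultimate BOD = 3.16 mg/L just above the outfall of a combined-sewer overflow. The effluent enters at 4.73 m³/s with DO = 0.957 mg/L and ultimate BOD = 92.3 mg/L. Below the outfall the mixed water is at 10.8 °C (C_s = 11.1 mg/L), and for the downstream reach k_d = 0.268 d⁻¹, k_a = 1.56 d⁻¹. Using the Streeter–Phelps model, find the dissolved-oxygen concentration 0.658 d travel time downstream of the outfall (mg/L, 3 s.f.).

DO ≈ 8.34 mg/L

Mixed DO = (21.4×10.5 + 4.73×0.957)/(21.4+4.73) = 229.2/26.13 = 8.773 mg/L.
Mixed L₀ = (21.4×3.16 + 4.73×92.3)/(26.13) = 504.2/26.13 = 19.30 mg/L.
Initial deficit D₀ = C_s − DO₀ = 11.1 − 8.773 = 2.327 mg/L.
D(0.658) = [0.268×19.30/(1.56−0.268)](e^(−0.268×0.658) − e^(−1.56×0.658)) + 2.327 e^(−1.56×0.658)
= 4.003 × (0.8383 − 0.3583) + 2.327 × 0.3583 = 2.755 mg/L.
DO = 11.1 − 2.755 = 8.345 mg/L.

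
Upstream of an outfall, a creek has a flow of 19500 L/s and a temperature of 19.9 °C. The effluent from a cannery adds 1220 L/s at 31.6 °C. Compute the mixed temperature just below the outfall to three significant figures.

20.6 °C

Flow-weighted mixing: C = (Q_r C_r + Q_w C_w)/(Q_r + Q_w)
= (19500×19.9 + 1220×31.6)/(19500 + 1220) = 426600/20720 = 20.59 °C.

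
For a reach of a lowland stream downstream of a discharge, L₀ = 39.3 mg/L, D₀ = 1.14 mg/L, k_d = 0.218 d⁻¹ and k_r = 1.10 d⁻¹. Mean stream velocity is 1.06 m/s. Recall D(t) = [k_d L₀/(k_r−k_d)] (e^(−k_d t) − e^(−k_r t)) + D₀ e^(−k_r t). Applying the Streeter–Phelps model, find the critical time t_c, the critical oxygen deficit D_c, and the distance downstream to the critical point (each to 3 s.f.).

With k_r/k_d = 5.046 and 1 − D₀(k_r−k_d)/(k_d L₀) = 0.8826,
t_c = ln(5.046 × 0.8826) / (1.10 − 0.218) = ln(4.454) / 0.8820 = 1.494/0.8820 = 1.694 d.
L(t_c) = L₀ e^(−k_d t_c) = 39.3 × 0.6913 = 27.17 mg/L, and at the critical point k_r D_c = k_d L, so D_c = (0.218/1.10) × 27.17 = 5.384 mg/L.
x_c = v t_c = 1.06 m/s × 1.694 d × 86400 s/d = 155100 m ≈ 155 km.

t_c ≈ 1.69 d; D_c ≈ 5.38 mg/L; x_c ≈ 155 km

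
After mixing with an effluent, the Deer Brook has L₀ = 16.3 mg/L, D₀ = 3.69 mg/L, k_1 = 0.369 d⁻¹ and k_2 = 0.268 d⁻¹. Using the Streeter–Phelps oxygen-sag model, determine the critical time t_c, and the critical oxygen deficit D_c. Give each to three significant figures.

t_c ≈ 2.57 d; D_c ≈ 8.69 mg/L

At the critical point dD/dt = 0, so k_1 L₀ e^(−k_1 t) = k_2 D. Substituting D(t) from the Streeter–Phelps equation and solving for t gives
t_c = ln[(k_2/k_1)(1 − D₀(k_2−k_1)/(k_1 L₀))] / (k_2−k_1).
Here k_2−k_1 = -0.1010 d⁻¹ and 1 − D₀(k_2−k_1)/(k_1 L₀) = 1 − 3.69×-0.1010/(0.369×16.3) = 1.062, so
t_c = ln(0.7263 × 1.062) / -0.1010 = -0.2597 / -0.1010 = 2.571 d.
D_c = (k_1/k_2) L₀ e^(−k_1 t_c) = (0.369/0.268) × 16.3 × e^(−0.369×2.571) = 1.377 × 16.3 × 0.3872 = 8.690 mg/L.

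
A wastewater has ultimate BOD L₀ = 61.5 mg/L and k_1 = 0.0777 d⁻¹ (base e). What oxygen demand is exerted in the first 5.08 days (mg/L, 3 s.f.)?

y ≈ 20.1 mg/L

y_t = L₀(1 − e^(−k_1 t)) = 61.5 × (1 − e^(−0.0777×5.08))
= 61.5 × (1 − 0.6739) = 61.5 × 0.3261 = 20.06 mg/L.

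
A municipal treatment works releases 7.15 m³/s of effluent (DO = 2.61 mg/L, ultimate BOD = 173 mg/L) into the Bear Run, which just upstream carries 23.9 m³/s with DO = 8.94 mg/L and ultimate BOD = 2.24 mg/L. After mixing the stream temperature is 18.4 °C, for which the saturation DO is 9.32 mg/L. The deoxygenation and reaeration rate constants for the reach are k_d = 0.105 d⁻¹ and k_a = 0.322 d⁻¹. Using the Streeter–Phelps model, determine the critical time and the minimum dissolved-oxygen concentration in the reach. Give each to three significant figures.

Mixed DO = (23.9×8.94 + 7.15×2.61)/(23.9+7.15) = 232.3/31.05 = 7.482 mg/L.
Mixed L₀ = (23.9×2.24 + 7.15×173)/(31.05) = 1290/31.05 = 41.56 mg/L.
Initial deficit D₀ = C_s − DO₀ = 9.32 − 7.482 = 1.838 mg/L.
t_c = (1/0.2170) ln[(0.322/0.105)(1 − 1.838×0.2170/(0.105×41.56))] = 4.608 × ln(2.786) = 4.722 d.
D_c = (0.105/0.322) × 41.56 × e^(−0.105×4.722) = 0.3261 × 41.56 × 0.6091 = 8.254 mg/L.
Minimum DO = 9.32 − 8.254 = 1.066 mg/L.

t_c ≈ 4.72 d; minimum DO ≈ 1.07 mg/L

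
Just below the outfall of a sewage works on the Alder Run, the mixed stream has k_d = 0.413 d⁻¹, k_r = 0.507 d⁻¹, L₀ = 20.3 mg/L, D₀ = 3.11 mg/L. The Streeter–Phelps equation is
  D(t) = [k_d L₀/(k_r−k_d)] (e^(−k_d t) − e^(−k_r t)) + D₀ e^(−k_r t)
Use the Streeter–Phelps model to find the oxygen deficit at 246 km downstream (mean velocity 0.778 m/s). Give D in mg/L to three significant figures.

Travel time t = x/v = 246 km / (0.778 m/s) = 246000 m / 0.778 m/s = 316200 s = 3.660 d.
k_d L₀/(k_r−k_d) = 0.413×20.3/(0.507−0.413) = 8.384/0.09400 = 89.19 mg/L.
e^(−k_d t) = e^(−0.413×3.660) = 0.2206; e^(−k_r t) = e^(−0.507×3.660) = 0.1564.
D = 89.19 × (0.2206 − 0.1564) + 3.11 × 0.1564 = 5.727 + 0.4863 = 6.213 mg/L.

D ≈ 6.21 mg/L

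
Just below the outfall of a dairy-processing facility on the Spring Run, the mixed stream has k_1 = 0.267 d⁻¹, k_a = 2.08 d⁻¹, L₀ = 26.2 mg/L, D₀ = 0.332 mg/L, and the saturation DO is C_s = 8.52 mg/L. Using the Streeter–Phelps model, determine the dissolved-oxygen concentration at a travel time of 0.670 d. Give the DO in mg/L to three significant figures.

DO ≈ 6.17 mg/L

k_1 L₀/(k_a−k_1) = 0.267×26.2/(2.08−0.267) = 6.995/1.813 = 3.858 mg/L.
e^(−k_1 t) = e^(−0.267×0.6700) = 0.8362; e^(−k_a t) = e^(−2.08×0.6700) = 0.2482.
D = 3.858 × (0.8362 − 0.2482) + 0.332 × 0.2482 = 2.269 + 0.08240 = 2.351 mg/L.
DO = C_s − D = 8.52 − 2.351 = 6.169 mg/L.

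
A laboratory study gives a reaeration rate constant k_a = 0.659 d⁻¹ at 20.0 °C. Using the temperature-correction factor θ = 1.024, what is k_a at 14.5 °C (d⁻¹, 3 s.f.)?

k_a(T₂) = k_a(T₁) · θ^(T₂−T₁) = 0.659 × 1.024^(14.5−20.0)
= 0.659 × 1.024^-5.50 = 0.659 × 0.8777 = 0.5784 d⁻¹.

k_a ≈ 0.578 d⁻¹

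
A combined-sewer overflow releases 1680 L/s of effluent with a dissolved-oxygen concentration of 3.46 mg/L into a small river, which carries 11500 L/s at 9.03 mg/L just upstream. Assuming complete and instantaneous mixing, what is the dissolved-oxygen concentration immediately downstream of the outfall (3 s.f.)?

8.32 mg/L

Flow-weighted mixing: C = (Q_r C_r + Q_w C_w)/(Q_r + Q_w)
= (11500×9.03 + 1680×3.46)/(11500 + 1680) = 109700/13180 = 8.320 mg/L.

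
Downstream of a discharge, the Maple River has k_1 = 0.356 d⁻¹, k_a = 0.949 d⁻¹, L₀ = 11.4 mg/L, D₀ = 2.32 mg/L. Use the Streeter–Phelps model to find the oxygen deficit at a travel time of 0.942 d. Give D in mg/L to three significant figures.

k_1 L₀/(k_a−k_1) = 0.356×11.4/(0.949−0.356) = 4.058/0.5930 = 6.844 mg/L.
e^(−k_1 t) = e^(−0.356×0.9420) = 0.7151; e^(−k_a t) = e^(−0.949×0.9420) = 0.4090.
D = 6.844 × (0.7151 − 0.4090) + 2.32 × 0.4090 = 2.095 + 0.9490 = 3.044 mg/L.

D ≈ 3.04 mg/L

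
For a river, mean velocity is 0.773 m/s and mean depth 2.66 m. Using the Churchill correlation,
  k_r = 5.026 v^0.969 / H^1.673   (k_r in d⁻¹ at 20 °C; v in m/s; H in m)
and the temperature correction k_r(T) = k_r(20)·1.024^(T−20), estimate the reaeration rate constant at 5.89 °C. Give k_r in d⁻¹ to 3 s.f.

k_r ≈ 0.545 d⁻¹

k_r(20) = 5.026 × 0.773^0.969 / 2.66^1.673 = 5.026 × 0.7792 / 5.138 = 0.7622 d⁻¹.
k_r(5.89) = 0.7622 × 1.024^(5.89−20) = 0.7622 × 0.7156 = 0.5454 d⁻¹.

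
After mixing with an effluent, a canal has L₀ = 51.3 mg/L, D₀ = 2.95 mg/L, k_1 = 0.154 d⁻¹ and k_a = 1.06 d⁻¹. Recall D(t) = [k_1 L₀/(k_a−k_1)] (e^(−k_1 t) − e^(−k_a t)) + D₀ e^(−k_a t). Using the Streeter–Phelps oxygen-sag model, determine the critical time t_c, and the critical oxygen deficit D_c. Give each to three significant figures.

With k_a/k_1 = 6.883 and 1 − D₀(k_a−k_1)/(k_1 L₀) = 0.6617,
t_c = ln(6.883 × 0.6617) / (1.06 − 0.154) = ln(4.555) / 0.9060 = 1.516/0.9060 = 1.673 d.
L(t_c) = L₀ e^(−k_1 t_c) = 51.3 × 0.7728 = 39.65 mg/L, and at the critical point k_a D_c = k_1 L, so D_c = (0.154/1.06) × 39.65 = 5.760 mg/L.

t_c ≈ 1.67 d; D_c ≈ 5.76 mg/L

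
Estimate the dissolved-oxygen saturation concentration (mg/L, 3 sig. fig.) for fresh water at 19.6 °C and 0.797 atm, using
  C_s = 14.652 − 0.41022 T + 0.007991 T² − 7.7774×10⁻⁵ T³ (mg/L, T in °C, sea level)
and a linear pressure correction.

C_s ≈ 7.25 mg/L

At sea level: C_s = 14.652 − 0.41022×19.6 + 0.007991×19.6² − 7.7774×10⁻⁵×19.6³ = 9.096 mg/L.
Pressure correction: C_s' = 9.096 × 0.797 = 7.249 mg/L.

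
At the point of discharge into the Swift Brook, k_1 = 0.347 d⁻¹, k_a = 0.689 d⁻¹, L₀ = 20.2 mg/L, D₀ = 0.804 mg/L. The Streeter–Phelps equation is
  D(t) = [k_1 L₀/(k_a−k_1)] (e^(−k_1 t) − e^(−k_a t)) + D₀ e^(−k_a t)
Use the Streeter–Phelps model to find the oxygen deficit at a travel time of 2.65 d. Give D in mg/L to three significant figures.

k_1 L₀/(k_a−k_1) = 0.347×20.2/(0.689−0.347) = 7.009/0.3420 = 20.50 mg/L.
e^(−k_1 t) = e^(−0.347×2.650) = 0.3987; e^(−k_a t) = e^(−0.689×2.650) = 0.1611.
D = 20.50 × (0.3987 − 0.1611) + 0.804 × 0.1611 = 4.870 + 0.1295 = 5.000 mg/L.

D ≈ 5.00 mg/L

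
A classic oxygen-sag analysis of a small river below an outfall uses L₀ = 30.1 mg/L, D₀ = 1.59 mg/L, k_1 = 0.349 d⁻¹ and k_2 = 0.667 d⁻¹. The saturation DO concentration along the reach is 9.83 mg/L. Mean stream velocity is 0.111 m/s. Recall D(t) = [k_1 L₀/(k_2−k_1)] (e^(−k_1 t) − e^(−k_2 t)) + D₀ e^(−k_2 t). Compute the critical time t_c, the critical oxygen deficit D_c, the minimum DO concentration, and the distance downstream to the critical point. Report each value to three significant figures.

With k_2/k_1 = 1.911 and 1 − D₀(k_2−k_1)/(k_1 L₀) = 0.9519,
t_c = ln(1.911 × 0.9519) / (0.667 − 0.349) = ln(1.819) / 0.3180 = 0.5984/0.3180 = 1.882 d.
L(t_c) = L₀ e^(−k_1 t_c) = 30.1 × 0.5185 = 15.61 mg/L, and at the critical point k_2 D_c = k_1 L, so D_c = (0.349/0.667) × 15.61 = 8.167 mg/L.
Minimum DO = C_s − D_c = 9.83 − 8.167 = 1.663 mg/L.
x_c = v t_c = 0.111 m/s × 1.882 d × 86400 s/d = 18050 m ≈ 18.0 km.

t_c ≈ 1.88 d; D_c ≈ 8.17 mg/L; min DO ≈ 1.66 mg/L; x_c ≈ 18.0 km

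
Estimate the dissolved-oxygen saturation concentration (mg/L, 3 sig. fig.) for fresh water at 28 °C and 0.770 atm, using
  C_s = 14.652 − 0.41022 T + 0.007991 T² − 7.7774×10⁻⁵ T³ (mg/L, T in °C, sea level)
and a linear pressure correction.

C_s ≈ 5.95 mg/L

At sea level: C_s = 14.652 − 0.41022×28 + 0.007991×28² − 7.7774×10⁻⁵×28³ = 7.723 mg/L.
Pressure correction: C_s' = 7.723 × 0.770 = 5.947 mg/L.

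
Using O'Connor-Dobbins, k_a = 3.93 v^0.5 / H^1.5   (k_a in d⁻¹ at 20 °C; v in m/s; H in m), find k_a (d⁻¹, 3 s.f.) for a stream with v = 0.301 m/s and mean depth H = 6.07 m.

k_a ≈ 0.144 d⁻¹

k_a = 3.93 × 0.301^0.5 / 6.07^1.5 = 3.93 × 0.5486 / 14.95 = 0.1442 d⁻¹.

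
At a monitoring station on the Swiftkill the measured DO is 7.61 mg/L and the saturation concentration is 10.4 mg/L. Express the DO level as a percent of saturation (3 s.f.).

73.2 % saturation

% saturation = C/C_s × 100 = 7.61/10.4 × 100 = 73.2 %.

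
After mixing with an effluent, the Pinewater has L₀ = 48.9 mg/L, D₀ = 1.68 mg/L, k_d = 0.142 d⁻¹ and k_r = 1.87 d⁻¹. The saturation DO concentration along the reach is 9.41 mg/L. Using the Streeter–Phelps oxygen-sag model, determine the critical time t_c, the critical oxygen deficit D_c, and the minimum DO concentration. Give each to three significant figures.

With k_r/k_d = 13.17 and 1 − D₀(k_r−k_d)/(k_d L₀) = 0.5819,
t_c = ln(13.17 × 0.5819) / (1.87 − 0.142) = ln(7.663) / 1.728 = 2.036/1.728 = 1.179 d.
D_c = (k_d/k_r) L₀ e^(−k_d t_c) = (0.142/1.87) × 48.9 × e^(−0.142×1.179) = 0.07594 × 48.9 × 0.8459 = 3.141 mg/L.
Minimum DO = C_s − D_c = 9.41 − 3.141 = 6.269 mg/L.

t_c ≈ 1.18 d; D_c ≈ 3.14 mg/L; min DO ≈ 6.27 mg/L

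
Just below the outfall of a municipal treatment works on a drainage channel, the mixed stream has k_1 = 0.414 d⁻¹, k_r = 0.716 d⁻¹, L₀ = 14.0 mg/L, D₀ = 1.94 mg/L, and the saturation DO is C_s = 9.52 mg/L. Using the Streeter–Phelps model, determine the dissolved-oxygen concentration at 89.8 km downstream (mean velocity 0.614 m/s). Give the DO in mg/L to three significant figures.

DO ≈ 5.13 mg/L

Travel time t = x/v = 89.8 km / (0.614 m/s) = 89800 m / 0.614 m/s = 146300 s = 1.693 d.
k_1 L₀/(k_r−k_1) = 0.414×14.0/(0.716−0.414) = 5.796/0.3020 = 19.19 mg/L.
e^(−k_1 t) = e^(−0.414×1.693) = 0.4962; e^(−k_r t) = e^(−0.716×1.693) = 0.2976.
D = 19.19 × (0.4962 − 0.2976) + 1.94 × 0.2976 = 3.811 + 0.5773 = 4.389 mg/L.
DO = C_s − D = 9.52 − 4.389 = 5.131 mg/L.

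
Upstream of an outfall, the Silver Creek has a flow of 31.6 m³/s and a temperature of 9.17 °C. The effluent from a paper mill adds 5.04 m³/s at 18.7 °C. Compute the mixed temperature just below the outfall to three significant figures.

Flow-weighted mixing: C = (Q_r C_r + Q_w C_w)/(Q_r + Q_w)
= (31.6×9.17 + 5.04×18.7)/(31.6 + 5.04) = 384.0/36.64 = 10.48 °C.

10.5 °C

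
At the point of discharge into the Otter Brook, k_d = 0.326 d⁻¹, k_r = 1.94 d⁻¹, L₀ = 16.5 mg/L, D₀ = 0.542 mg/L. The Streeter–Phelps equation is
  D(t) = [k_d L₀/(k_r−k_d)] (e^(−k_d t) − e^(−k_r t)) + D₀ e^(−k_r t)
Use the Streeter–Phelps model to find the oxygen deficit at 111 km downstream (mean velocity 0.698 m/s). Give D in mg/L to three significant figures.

D ≈ 1.75 mg/L

Travel time t = x/v = 111 km / (0.698 m/s) = 111000 m / 0.698 m/s = 159000 s = 1.841 d.
k_d L₀/(k_r−k_d) = 0.326×16.5/(1.94−0.326) = 5.379/1.614 = 3.333 mg/L.
e^(−k_d t) = e^(−0.326×1.841) = 0.5488; e^(−k_r t) = e^(−1.94×1.841) = 0.02814.
D = 3.333 × (0.5488 − 0.02814) + 0.542 × 0.02814 = 1.735 + 0.01525 = 1.750 mg/L.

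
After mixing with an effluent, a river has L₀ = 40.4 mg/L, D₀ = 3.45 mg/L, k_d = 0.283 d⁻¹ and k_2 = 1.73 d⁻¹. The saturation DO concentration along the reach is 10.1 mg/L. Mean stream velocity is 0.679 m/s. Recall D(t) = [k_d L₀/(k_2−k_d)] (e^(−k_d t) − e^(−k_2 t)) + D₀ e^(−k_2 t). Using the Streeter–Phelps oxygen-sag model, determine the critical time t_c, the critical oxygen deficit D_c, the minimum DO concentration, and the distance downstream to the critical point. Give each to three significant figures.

t_c ≈ 0.855 d; D_c ≈ 5.19 mg/L; min DO ≈ 4.91 mg/L; x_c ≈ 50.1 km

With k_2/k_d = 6.113 and 1 − D₀(k_2−k_d)/(k_d L₀) = 0.5634,
t_c = ln(6.113 × 0.5634) / (1.73 − 0.283) = ln(3.444) / 1.447 = 1.237/1.447 = 0.8546 d.
D_c = (k_d/k_2) L₀ e^(−k_d t_c) = (0.283/1.73) × 40.4 × e^(−0.283×0.8546) = 0.1636 × 40.4 × 0.7852 = 5.189 mg/L.
Minimum DO = C_s − D_c = 10.1 − 5.189 = 4.911 mg/L.
x_c = v t_c = 0.679 m/s × 0.8546 d × 86400 s/d = 50140 m ≈ 50.1 km.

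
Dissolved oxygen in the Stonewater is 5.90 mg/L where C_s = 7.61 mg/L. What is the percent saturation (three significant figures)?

77.5 % saturation

% saturation = C/C_s × 100 = 5.90/7.61 × 100 = 77.5 %.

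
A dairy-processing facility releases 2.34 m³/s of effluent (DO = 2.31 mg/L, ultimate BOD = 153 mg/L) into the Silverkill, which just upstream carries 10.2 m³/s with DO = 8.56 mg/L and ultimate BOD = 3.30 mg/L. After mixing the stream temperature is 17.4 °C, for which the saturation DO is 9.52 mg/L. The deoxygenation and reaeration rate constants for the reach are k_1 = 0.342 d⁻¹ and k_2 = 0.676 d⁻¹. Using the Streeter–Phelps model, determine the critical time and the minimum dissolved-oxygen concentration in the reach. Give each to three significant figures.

t_c ≈ 1.83 d; minimum DO ≈ 1.08 mg/L

Mixed DO = (10.2×8.56 + 2.34×2.31)/(10.2+2.34) = 92.72/12.54 = 7.394 mg/L.
Mixed L₀ = (10.2×3.30 + 2.34×153)/(12.54) = 391.7/12.54 = 31.23 mg/L.
Initial deficit D₀ = C_s − DO₀ = 9.52 − 7.394 = 2.126 mg/L.
t_c = (1/0.3340) ln[(0.676/0.342)(1 − 2.126×0.3340/(0.342×31.23))] = 2.994 × ln(1.845) = 1.834 d.
D_c = (0.342/0.676) × 31.23 × e^(−0.342×1.834) = 0.5059 × 31.23 × 0.5341 = 8.439 mg/L.
Minimum DO = 9.52 − 8.439 = 1.081 mg/L.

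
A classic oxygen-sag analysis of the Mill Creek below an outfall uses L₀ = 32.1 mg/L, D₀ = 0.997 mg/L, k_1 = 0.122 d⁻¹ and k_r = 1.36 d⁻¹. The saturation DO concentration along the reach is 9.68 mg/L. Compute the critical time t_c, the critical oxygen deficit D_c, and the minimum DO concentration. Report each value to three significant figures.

t_c ≈ 1.64 d; D_c ≈ 2.36 mg/L; min DO ≈ 7.32 mg/L

t_c = [1/(k_r−k_1)] ln[(k_r/k_1)(1 − D₀(k_r−k_1)/(k_1 L₀))]
= [1/(1.36−0.122)] ln[(1.36/0.122)(1 − 0.997×1.238/(0.122×32.1))]
= (1/1.238) ln[11.15 × 0.6848] = 0.8078 × ln(7.634) = 0.8078 × 2.033 = 1.642 d.
L(t_c) = L₀ e^(−k_1 t_c) = 32.1 × 0.8185 = 26.27 mg/L, and at the critical point k_r D_c = k_1 L, so D_c = (0.122/1.36) × 26.27 = 2.357 mg/L.
Minimum DO = C_s − D_c = 9.68 − 2.357 = 7.323 mg/L.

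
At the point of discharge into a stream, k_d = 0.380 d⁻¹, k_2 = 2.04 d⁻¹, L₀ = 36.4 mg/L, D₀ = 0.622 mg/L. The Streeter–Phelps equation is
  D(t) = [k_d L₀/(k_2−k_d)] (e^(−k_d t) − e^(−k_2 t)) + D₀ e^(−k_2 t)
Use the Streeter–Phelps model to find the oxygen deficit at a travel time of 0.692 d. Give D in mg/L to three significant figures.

k_d L₀/(k_2−k_d) = 0.380×36.4/(2.04−0.380) = 13.83/1.660 = 8.333 mg/L.
e^(−k_d t) = e^(−0.380×0.6920) = 0.7688; e^(−k_2 t) = e^(−2.04×0.6920) = 0.2437.
D = 8.333 × (0.7688 − 0.2437) + 0.622 × 0.2437 = 4.375 + 0.1516 = 4.527 mg/L.

D ≈ 4.53 mg/L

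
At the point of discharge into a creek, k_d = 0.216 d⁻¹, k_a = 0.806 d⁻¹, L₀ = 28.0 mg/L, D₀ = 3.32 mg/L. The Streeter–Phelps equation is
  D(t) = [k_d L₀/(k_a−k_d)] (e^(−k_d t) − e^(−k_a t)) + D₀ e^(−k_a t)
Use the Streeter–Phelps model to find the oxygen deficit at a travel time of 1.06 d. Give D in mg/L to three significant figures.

D ≈ 5.20 mg/L

k_d L₀/(k_a−k_d) = 0.216×28.0/(0.806−0.216) = 6.048/0.5900 = 10.25 mg/L.
e^(−k_d t) = e^(−0.216×1.060) = 0.7954; e^(−k_a t) = e^(−0.806×1.060) = 0.4256.
D = 10.25 × (0.7954 − 0.4256) + 3.32 × 0.4256 = 3.791 + 1.413 = 5.204 mg/L.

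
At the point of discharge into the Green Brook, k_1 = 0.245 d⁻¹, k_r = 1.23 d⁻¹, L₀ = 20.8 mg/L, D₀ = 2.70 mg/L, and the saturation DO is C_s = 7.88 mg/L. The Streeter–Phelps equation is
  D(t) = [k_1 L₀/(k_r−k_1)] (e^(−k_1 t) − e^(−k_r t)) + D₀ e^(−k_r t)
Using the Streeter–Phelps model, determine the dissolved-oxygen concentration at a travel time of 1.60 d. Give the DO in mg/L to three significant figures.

DO ≈ 4.73 mg/L

k_1 L₀/(k_r−k_1) = 0.245×20.8/(1.23−0.245) = 5.096/0.9850 = 5.174 mg/L.
e^(−k_1 t) = e^(−0.245×1.600) = 0.6757; e^(−k_r t) = e^(−1.23×1.600) = 0.1397.
D = 5.174 × (0.6757 − 0.1397) + 2.70 × 0.1397 = 2.773 + 0.3773 = 3.150 mg/L.
DO = C_s − D = 7.88 − 3.150 = 4.730 mg/L.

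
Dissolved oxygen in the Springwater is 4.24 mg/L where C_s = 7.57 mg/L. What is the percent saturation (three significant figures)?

56.0 % saturation

% saturation = C/C_s × 100 = 4.24/7.57 × 100 = 56.0 %.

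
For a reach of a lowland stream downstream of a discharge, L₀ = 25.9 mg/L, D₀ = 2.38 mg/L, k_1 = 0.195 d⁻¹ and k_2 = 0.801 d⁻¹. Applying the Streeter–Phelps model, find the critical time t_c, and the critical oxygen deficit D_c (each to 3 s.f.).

t_c ≈ 1.78 d; D_c ≈ 4.46 mg/L

At the critical point dD/dt = 0, so k_1 L₀ e^(−k_1 t) = k_2 D. Substituting D(t) from the Streeter–Phelps equation and solving for t gives
t_c = ln[(k_2/k_1)(1 − D₀(k_2−k_1)/(k_1 L₀))] / (k_2−k_1).
Here k_2−k_1 = 0.6060 d⁻¹ and 1 − D₀(k_2−k_1)/(k_1 L₀) = 1 − 2.38×0.6060/(0.195×25.9) = 0.7144, so
t_c = ln(4.108 × 0.7144) / 0.6060 = 1.077 / 0.6060 = 1.777 d.
D_c = (k_1/k_2) L₀ e^(−k_1 t_c) = (0.195/0.801) × 25.9 × e^(−0.195×1.777) = 0.2434 × 25.9 × 0.7072 = 4.459 mg/L.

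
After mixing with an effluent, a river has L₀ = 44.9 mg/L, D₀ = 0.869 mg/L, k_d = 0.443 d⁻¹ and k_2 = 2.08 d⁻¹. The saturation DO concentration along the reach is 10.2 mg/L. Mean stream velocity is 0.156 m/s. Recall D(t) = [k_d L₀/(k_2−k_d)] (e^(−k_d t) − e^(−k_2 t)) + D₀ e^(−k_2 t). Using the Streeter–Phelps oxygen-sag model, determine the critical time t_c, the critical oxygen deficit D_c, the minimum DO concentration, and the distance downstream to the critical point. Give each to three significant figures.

With k_2/k_d = 4.695 and 1 − D₀(k_2−k_d)/(k_d L₀) = 0.9285,
t_c = ln(4.695 × 0.9285) / (2.08 − 0.443) = ln(4.359) / 1.637 = 1.472/1.637 = 0.8994 d.
L(t_c) = L₀ e^(−k_d t_c) = 44.9 × 0.6714 = 30.14 mg/L, and at the critical point k_2 D_c = k_d L, so D_c = (0.443/2.08) × 30.14 = 6.420 mg/L.
Minimum DO = C_s − D_c = 10.2 − 6.420 = 3.780 mg/L.
x_c = v t_c = 0.156 m/s × 0.8994 d × 86400 s/d = 12120 m ≈ 12.1 km.

t_c ≈ 0.899 d; D_c ≈ 6.42 mg/L; min DO ≈ 3.78 mg/L; x_c ≈ 12.1 km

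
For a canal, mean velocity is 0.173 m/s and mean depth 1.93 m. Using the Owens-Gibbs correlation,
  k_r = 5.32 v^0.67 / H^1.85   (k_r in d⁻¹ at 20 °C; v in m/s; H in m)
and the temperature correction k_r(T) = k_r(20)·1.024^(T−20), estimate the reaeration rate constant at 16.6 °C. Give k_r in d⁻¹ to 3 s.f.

k_r ≈ 0.449 d⁻¹

k_r(20) = 5.32 × 0.173^0.67 / 1.93^1.85 = 5.32 × 0.3087 / 3.375 = 0.4865 d⁻¹.
k_r(16.6) = 0.4865 × 1.024^(16.6−20) = 0.4865 × 0.9225 = 0.4489 d⁻¹.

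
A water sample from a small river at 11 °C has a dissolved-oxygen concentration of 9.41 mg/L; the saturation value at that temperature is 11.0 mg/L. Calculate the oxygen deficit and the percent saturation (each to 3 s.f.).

D ≈ 1.59 mg/L; 85.5 % saturation

D = C_s − C = 11.0 − 9.41 = 1.59 mg/L.
% saturation = 9.41/11.0 × 100 = 85.5 %.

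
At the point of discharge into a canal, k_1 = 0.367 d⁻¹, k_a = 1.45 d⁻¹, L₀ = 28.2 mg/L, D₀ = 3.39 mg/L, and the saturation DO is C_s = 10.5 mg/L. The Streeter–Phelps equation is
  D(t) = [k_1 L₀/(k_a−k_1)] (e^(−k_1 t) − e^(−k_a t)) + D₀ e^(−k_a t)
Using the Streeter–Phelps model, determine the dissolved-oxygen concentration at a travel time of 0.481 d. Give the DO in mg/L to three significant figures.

DO ≈ 5.56 mg/L

k_1 L₀/(k_a−k_1) = 0.367×28.2/(1.45−0.367) = 10.35/1.083 = 9.556 mg/L.
e^(−k_1 t) = e^(−0.367×0.4810) = 0.8382; e^(−k_a t) = e^(−1.45×0.4810) = 0.4979.
D = 9.556 × (0.8382 − 0.4979) + 3.39 × 0.4979 = 3.252 + 1.688 = 4.940 mg/L.
DO = C_s − D = 10.5 − 4.940 = 5.560 mg/L.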